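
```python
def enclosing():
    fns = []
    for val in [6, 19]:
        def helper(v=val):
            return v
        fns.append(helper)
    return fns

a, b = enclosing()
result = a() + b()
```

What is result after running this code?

Step 1: Default argument v=val captures val at each iteration.
Step 2: a() returns 6 (captured at first iteration), b() returns 19 (captured at second).
Step 3: result = 6 + 19 = 25

The answer is 25.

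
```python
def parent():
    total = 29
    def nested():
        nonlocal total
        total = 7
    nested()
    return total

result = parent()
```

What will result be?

Step 1: parent() sets total = 29.
Step 2: nested() uses nonlocal to reassign total = 7.
Step 3: result = 7

The answer is 7.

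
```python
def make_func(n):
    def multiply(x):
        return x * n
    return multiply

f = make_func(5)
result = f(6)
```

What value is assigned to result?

Step 1: make_func(5) returns multiply closure with n = 5.
Step 2: f(6) computes 6 * 5 = 30.
Step 3: result = 30

The answer is 30.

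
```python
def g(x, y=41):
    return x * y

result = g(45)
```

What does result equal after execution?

Step 1: g(45) uses default y = 41.
Step 2: Returns 45 * 41 = 1845.
Step 3: result = 1845

The answer is 1845.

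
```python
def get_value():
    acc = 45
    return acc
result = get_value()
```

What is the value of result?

Step 1: get_value() defines acc = 45 in its local scope.
Step 2: return acc finds the local variable acc = 45.
Step 3: result = 45

The answer is 45.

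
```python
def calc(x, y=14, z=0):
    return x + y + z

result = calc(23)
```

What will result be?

Step 1: calc(23) uses defaults y = 14, z = 0.
Step 2: Returns 23 + 14 + 0 = 37.
Step 3: result = 37

The answer is 37.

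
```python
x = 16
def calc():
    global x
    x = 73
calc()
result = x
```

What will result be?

Step 1: x = 16 globally.
Step 2: calc() declares global x and sets it to 73.
Step 3: After calc(), global x = 73. result = 73

The answer is 73.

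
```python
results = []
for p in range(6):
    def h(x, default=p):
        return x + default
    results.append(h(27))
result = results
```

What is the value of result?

Step 1: Default argument default=p is evaluated at function definition time.
Step 2: Each iteration creates h with default = current p value.
Step 3: h(27) returns 27 + default. results = [27, 28, 29, 30, 31, 32]

The answer is [27, 28, 29, 30, 31, 32].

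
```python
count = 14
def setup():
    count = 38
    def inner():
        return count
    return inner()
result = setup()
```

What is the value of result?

Step 1: count = 14 globally, but setup() defines count = 38 locally.
Step 2: inner() looks up count. Not in local scope, so checks enclosing scope (setup) and finds count = 38.
Step 3: result = 38

The answer is 38.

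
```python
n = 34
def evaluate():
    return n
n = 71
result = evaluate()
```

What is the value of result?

Step 1: n is first set to 34, then reassigned to 71.
Step 2: evaluate() is called after the reassignment, so it looks up the current global n = 71.
Step 3: result = 71

The answer is 71.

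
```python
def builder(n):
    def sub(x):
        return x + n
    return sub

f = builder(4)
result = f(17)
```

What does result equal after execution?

Step 1: builder(4) creates a closure that captures n = 4.
Step 2: f(17) calls the closure with x = 17, returning 17 + 4 = 21.
Step 3: result = 21

The answer is 21.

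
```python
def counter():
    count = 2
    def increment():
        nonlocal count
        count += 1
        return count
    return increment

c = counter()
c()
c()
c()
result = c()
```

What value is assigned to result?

Step 1: counter() creates closure with count = 2.
Step 2: Each c() call increments count via nonlocal. After 4 calls: 2 + 4 = 6.
Step 3: result = 6

The answer is 6.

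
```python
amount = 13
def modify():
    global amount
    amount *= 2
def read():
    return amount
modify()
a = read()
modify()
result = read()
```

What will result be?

Step 1: amount = 13.
Step 2: First modify(): amount = 13 * 2 = 26.
Step 3: Second modify(): amount = 26 * 2 = 52.
Step 4: read() returns 52

The answer is 52.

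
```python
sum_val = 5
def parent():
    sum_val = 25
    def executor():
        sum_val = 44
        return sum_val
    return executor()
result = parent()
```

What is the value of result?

Step 1: Three scopes define sum_val: global (5), parent (25), executor (44).
Step 2: executor() has its own local sum_val = 44, which shadows both enclosing and global.
Step 3: result = 44 (local wins in LEGB)

The answer is 44.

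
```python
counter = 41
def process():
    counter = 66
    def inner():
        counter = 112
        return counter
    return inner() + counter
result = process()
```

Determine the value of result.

Step 1: process() has local counter = 66. inner() has local counter = 112.
Step 2: inner() returns its local counter = 112.
Step 3: process() returns 112 + its own counter (66) = 178

The answer is 178.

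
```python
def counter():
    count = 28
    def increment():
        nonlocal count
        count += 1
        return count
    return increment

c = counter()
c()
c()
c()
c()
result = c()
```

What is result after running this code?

Step 1: counter() creates closure with count = 28.
Step 2: Each c() call increments count via nonlocal. After 5 calls: 28 + 5 = 33.
Step 3: result = 33

The answer is 33.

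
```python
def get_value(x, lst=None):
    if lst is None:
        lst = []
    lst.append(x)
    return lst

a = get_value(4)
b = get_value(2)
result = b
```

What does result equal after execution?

Step 1: None default with guard creates a NEW list each call.
Step 2: a = [4] (fresh list). b = [2] (another fresh list).
Step 3: result = [2] (this is the fix for mutable default)

The answer is [2].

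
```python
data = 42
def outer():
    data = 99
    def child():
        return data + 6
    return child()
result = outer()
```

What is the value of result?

Step 1: outer() shadows global data with data = 99.
Step 2: child() finds data = 99 in enclosing scope, computes 99 + 6 = 105.
Step 3: result = 105

The answer is 105.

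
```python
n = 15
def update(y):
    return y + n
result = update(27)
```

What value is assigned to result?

Step 1: n = 15 is defined globally.
Step 2: update(27) uses parameter y = 27 and looks up n from global scope = 15.
Step 3: result = 27 + 15 = 42

The answer is 42.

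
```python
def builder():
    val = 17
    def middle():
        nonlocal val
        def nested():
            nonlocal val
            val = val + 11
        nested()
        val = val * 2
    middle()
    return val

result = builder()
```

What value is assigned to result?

Step 1: val = 17.
Step 2: nested() adds 11: val = 17 + 11 = 28.
Step 3: middle() doubles: val = 28 * 2 = 56.
Step 4: result = 56

The answer is 56.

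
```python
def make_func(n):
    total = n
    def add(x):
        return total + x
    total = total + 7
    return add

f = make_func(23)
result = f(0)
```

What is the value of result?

Step 1: make_func(23) sets total = 23, then total = 23 + 7 = 30.
Step 2: Closures capture by reference, so add sees total = 30.
Step 3: f(0) returns 30 + 0 = 30

The answer is 30.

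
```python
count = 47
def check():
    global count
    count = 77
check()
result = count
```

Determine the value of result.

Step 1: count = 47 globally.
Step 2: check() declares global count and sets it to 77.
Step 3: After check(), global count = 77. result = 77

The answer is 77.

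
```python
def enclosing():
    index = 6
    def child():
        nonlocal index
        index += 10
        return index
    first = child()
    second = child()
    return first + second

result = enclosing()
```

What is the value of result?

Step 1: index starts at 6.
Step 2: First call: index = 6 + 10 = 16, returns 16.
Step 3: Second call: index = 16 + 10 = 26, returns 26.
Step 4: result = 16 + 26 = 42

The answer is 42.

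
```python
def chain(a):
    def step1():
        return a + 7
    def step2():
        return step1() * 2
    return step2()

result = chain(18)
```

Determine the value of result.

Step 1: chain(18) captures a = 18.
Step 2: step2() calls step1() which returns 18 + 7 = 25.
Step 3: step2() returns 25 * 2 = 50

The answer is 50.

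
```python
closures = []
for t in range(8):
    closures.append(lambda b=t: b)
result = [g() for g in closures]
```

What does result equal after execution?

Step 1: Default arg b=t captures t at each iteration.
Step 2: Each lambda has its own default: 0, 1, ..., 7.
Step 3: result = [0, 1, 2, 3, 4, 5, 6, 7]

The answer is [0, 1, 2, 3, 4, 5, 6, 7].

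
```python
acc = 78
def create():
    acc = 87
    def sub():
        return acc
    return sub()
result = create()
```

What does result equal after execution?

Step 1: acc = 78 globally, but create() defines acc = 87 locally.
Step 2: sub() looks up acc. Not in local scope, so checks enclosing scope (create) and finds acc = 87.
Step 3: result = 87

The answer is 87.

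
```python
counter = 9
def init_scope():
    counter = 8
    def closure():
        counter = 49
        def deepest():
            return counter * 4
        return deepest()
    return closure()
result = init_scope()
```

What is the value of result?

Step 1: deepest() looks up counter through LEGB: not local, finds counter = 49 in enclosing closure().
Step 2: Returns 49 * 4 = 196.
Step 3: result = 196

The answer is 196.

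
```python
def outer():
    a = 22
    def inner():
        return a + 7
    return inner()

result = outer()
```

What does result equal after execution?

Step 1: outer() defines a = 22.
Step 2: inner() reads a = 22 from enclosing scope, returns 22 + 7 = 29.
Step 3: result = 29

The answer is 29.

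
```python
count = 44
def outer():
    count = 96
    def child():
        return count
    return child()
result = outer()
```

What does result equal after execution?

Step 1: count = 44 globally, but outer() defines count = 96 locally.
Step 2: child() looks up count. Not in local scope, so checks enclosing scope (outer) and finds count = 96.
Step 3: result = 96

The answer is 96.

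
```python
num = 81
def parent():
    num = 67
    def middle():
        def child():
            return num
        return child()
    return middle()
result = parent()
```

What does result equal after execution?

Step 1: parent() defines num = 67. middle() and child() have no local num.
Step 2: child() checks local (none), enclosing middle() (none), enclosing parent() and finds num = 67.
Step 3: result = 67

The answer is 67.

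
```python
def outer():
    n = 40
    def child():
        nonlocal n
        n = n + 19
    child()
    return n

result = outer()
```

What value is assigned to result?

Step 1: outer() sets n = 40.
Step 2: child() uses nonlocal to modify n in outer's scope: n = 40 + 19 = 59.
Step 3: outer() returns the modified n = 59

The answer is 59.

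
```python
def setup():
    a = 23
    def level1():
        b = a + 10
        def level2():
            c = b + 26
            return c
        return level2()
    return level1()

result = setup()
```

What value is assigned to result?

Step 1: a = 23. b = a + 10 = 33.
Step 2: c = b + 26 = 33 + 26 = 59.
Step 3: result = 59

The answer is 59.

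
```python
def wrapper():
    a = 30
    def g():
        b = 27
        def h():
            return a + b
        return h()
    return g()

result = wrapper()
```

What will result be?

Step 1: wrapper() defines a = 30. g() defines b = 27.
Step 2: h() accesses both from enclosing scopes: a = 30, b = 27.
Step 3: result = 30 + 27 = 57

The answer is 57.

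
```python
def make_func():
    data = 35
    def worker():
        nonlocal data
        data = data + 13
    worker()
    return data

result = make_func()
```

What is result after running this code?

Step 1: make_func() sets data = 35.
Step 2: worker() uses nonlocal to modify data in make_func's scope: data = 35 + 13 = 48.
Step 3: make_func() returns the modified data = 48

The answer is 48.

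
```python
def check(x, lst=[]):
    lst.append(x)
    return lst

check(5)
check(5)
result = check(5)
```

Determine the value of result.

Step 1: Mutable default argument gotcha! The list [] is created once.
Step 2: Each call appends to the SAME list: [5], [5, 5], [5, 5, 5].
Step 3: result = [5, 5, 5]

The answer is [5, 5, 5].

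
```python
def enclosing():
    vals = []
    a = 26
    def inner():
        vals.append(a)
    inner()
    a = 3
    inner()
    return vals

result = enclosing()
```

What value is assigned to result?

Step 1: a = 26. inner() appends current a to vals.
Step 2: First inner(): appends 26. Then a = 3.
Step 3: Second inner(): appends 3 (closure sees updated a). result = [26, 3]

The answer is [26, 3].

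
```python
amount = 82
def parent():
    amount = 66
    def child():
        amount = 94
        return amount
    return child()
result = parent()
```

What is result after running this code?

Step 1: Three scopes define amount: global (82), parent (66), child (94).
Step 2: child() has its own local amount = 94, which shadows both enclosing and global.
Step 3: result = 94 (local wins in LEGB)

The answer is 94.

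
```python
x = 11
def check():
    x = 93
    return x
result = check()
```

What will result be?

Step 1: Global x = 11.
Step 2: check() creates local x = 93, shadowing the global.
Step 3: Returns local x = 93. result = 93

The answer is 93.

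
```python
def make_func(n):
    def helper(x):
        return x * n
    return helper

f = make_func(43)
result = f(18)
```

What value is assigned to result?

Step 1: make_func(43) creates a closure capturing n = 43.
Step 2: f(18) computes 18 * 43 = 774.
Step 3: result = 774

The answer is 774.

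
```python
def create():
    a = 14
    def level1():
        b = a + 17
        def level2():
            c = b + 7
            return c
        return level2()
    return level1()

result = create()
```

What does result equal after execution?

Step 1: a = 14. b = a + 17 = 31.
Step 2: c = b + 7 = 31 + 7 = 38.
Step 3: result = 38

The answer is 38.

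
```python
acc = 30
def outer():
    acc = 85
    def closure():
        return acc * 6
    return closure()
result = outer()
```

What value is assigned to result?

Step 1: outer() shadows global acc with acc = 85.
Step 2: closure() finds acc = 85 in enclosing scope, computes 85 * 6 = 510.
Step 3: result = 510

The answer is 510.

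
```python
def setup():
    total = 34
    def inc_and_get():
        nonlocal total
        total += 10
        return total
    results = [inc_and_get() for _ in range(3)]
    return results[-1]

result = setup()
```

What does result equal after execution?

Step 1: total = 34.
Step 2: Three calls to inc_and_get(), each adding 10.
Step 3: Last value = 34 + 10 * 3 = 64

The answer is 64.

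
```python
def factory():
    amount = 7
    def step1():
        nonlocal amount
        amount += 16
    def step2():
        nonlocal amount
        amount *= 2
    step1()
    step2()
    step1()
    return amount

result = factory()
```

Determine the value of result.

Step 1: amount = 7.
Step 2: step1(): amount = 7 + 16 = 23.
Step 3: step2(): amount = 23 * 2 = 46.
Step 4: step1(): amount = 46 + 16 = 62. result = 62

The answer is 62.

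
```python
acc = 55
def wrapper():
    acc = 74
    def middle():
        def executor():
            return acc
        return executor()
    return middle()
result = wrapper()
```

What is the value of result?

Step 1: wrapper() defines acc = 74. middle() and executor() have no local acc.
Step 2: executor() checks local (none), enclosing middle() (none), enclosing wrapper() and finds acc = 74.
Step 3: result = 74

The answer is 74.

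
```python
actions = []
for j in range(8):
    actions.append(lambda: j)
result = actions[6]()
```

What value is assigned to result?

Step 1: The loop creates 8 lambdas, all referencing the same variable j.
Step 2: After the loop, j = 7 (final value).
Step 3: actions[6]() looks up j at call time and finds 7. This is the late binding gotcha. result = 7

The answer is 7.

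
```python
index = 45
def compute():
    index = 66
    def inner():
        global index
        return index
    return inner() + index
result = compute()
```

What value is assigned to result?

Step 1: Global index = 45. compute() shadows with local index = 66.
Step 2: inner() uses global keyword, so inner() returns global index = 45.
Step 3: compute() returns 45 + 66 = 111

The answer is 111.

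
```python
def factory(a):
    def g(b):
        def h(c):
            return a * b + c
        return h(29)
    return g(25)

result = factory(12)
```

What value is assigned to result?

Step 1: a = 12, b = 25, c = 29.
Step 2: h() computes a * b + c = 12 * 25 + 29 = 329.
Step 3: result = 329

The answer is 329.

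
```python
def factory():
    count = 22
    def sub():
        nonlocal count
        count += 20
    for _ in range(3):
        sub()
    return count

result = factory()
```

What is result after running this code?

Step 1: count = 22.
Step 2: sub() is called 3 times in a loop, each adding 20 via nonlocal.
Step 3: count = 22 + 20 * 3 = 82

The answer is 82.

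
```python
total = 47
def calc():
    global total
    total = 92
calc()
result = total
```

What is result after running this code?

Step 1: total = 47 globally.
Step 2: calc() declares global total and sets it to 92.
Step 3: After calc(), global total = 92. result = 92

The answer is 92.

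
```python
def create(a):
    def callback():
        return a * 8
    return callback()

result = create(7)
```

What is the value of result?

Step 1: create(7) binds parameter a = 7.
Step 2: callback() accesses a = 7 from enclosing scope.
Step 3: result = 7 * 8 = 56

The answer is 56.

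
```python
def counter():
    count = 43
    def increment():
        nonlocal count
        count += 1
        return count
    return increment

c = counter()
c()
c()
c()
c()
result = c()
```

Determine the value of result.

Step 1: counter() creates closure with count = 43.
Step 2: Each c() call increments count via nonlocal. After 5 calls: 43 + 5 = 48.
Step 3: result = 48

The answer is 48.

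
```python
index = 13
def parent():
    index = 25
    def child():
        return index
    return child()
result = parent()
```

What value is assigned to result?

Step 1: index = 13 globally, but parent() defines index = 25 locally.
Step 2: child() looks up index. Not in local scope, so checks enclosing scope (parent) and finds index = 25.
Step 3: result = 25

The answer is 25.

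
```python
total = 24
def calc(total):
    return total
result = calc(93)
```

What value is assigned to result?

Step 1: Global total = 24.
Step 2: calc(93) takes parameter total = 93, which shadows the global.
Step 3: result = 93

The answer is 93.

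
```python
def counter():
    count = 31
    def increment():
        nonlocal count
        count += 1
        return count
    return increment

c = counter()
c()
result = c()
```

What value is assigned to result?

Step 1: counter() creates closure with count = 31.
Step 2: Each c() call increments count via nonlocal. After 2 calls: 31 + 2 = 33.
Step 3: result = 33

The answer is 33.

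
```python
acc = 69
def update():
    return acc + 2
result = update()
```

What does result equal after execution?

Step 1: acc = 69 is defined globally.
Step 2: update() looks up acc from global scope = 69, then computes 69 + 2 = 71.
Step 3: result = 71

The answer is 71.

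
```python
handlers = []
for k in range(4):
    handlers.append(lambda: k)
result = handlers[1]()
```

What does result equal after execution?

Step 1: The loop creates 4 lambdas, all referencing the same variable k.
Step 2: After the loop, k = 3 (final value).
Step 3: handlers[1]() looks up k at call time and finds 3. This is the late binding gotcha. result = 3

The answer is 3.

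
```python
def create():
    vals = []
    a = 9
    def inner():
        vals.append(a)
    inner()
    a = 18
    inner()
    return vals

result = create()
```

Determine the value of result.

Step 1: a = 9. inner() appends current a to vals.
Step 2: First inner(): appends 9. Then a = 18.
Step 3: Second inner(): appends 18 (closure sees updated a). result = [9, 18]

The answer is [9, 18].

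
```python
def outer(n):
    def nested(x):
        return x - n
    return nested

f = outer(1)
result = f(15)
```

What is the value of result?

Step 1: outer(1) creates a closure capturing n = 1.
Step 2: f(15) computes 15 - 1 = 14.
Step 3: result = 14

The answer is 14.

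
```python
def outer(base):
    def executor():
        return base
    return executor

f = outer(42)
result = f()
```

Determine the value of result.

Step 1: outer(42) creates closure capturing base = 42.
Step 2: f() returns the captured base = 42.
Step 3: result = 42

The answer is 42.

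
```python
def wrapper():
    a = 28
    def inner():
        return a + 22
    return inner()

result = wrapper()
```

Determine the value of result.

Step 1: wrapper() defines a = 28.
Step 2: inner() reads a = 28 from enclosing scope, returns 28 + 22 = 50.
Step 3: result = 50

The answer is 50.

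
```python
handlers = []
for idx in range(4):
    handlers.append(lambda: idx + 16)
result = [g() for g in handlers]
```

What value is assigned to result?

Step 1: All lambdas capture idx by reference. After the loop, idx = 3.
Step 2: Each call returns 3 + 16 = 19.
Step 3: result = [19, 19, 19, 19]

The answer is [19, 19, 19, 19].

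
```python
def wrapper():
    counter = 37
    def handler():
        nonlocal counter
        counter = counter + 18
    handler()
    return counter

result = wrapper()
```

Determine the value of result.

Step 1: wrapper() sets counter = 37.
Step 2: handler() uses nonlocal to modify counter in wrapper's scope: counter = 37 + 18 = 55.
Step 3: wrapper() returns the modified counter = 55

The answer is 55.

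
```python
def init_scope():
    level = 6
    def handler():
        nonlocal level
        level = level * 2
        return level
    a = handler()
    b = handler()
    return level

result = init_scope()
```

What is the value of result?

Step 1: level starts at 6.
Step 2: First handler(): level = 6 * 2 = 12.
Step 3: Second handler(): level = 12 * 2 = 24.
Step 4: result = 24

The answer is 24.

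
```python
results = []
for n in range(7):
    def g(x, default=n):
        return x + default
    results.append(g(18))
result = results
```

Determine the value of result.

Step 1: Default argument default=n is evaluated at function definition time.
Step 2: Each iteration creates g with default = current n value.
Step 3: g(18) returns 18 + default. results = [18, 19, 20, 21, 22, 23, 24]

The answer is [18, 19, 20, 21, 22, 23, 24].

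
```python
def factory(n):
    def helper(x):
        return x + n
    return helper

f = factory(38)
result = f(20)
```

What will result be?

Step 1: factory(38) creates a closure that captures n = 38.
Step 2: f(20) calls the closure with x = 20, returning 20 + 38 = 58.
Step 3: result = 58

The answer is 58.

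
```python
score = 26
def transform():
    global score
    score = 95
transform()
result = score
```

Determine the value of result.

Step 1: score = 26 globally.
Step 2: transform() declares global score and sets it to 95.
Step 3: After transform(), global score = 95. result = 95

The answer is 95.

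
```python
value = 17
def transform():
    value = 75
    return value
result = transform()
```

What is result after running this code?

Step 1: Global value = 17.
Step 2: transform() creates local value = 75, shadowing the global.
Step 3: Returns local value = 75. result = 75

The answer is 75.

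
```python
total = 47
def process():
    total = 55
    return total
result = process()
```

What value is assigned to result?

Step 1: Global total = 47.
Step 2: process() creates local total = 55, shadowing the global.
Step 3: Returns local total = 55. result = 55

The answer is 55.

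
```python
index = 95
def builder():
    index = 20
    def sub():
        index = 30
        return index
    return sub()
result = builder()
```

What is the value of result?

Step 1: Three scopes define index: global (95), builder (20), sub (30).
Step 2: sub() has its own local index = 30, which shadows both enclosing and global.
Step 3: result = 30 (local wins in LEGB)

The answer is 30.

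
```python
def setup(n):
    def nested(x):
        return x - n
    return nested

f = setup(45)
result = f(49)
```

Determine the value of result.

Step 1: setup(45) creates a closure capturing n = 45.
Step 2: f(49) computes 49 - 45 = 4.
Step 3: result = 4

The answer is 4.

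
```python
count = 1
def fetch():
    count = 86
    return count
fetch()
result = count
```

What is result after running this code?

Step 1: Global count = 1.
Step 2: fetch() creates local count = 86 (shadow, not modification).
Step 3: After fetch() returns, global count is unchanged. result = 1

The answer is 1.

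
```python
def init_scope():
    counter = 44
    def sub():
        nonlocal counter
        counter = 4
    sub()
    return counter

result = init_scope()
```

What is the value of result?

Step 1: init_scope() sets counter = 44.
Step 2: sub() uses nonlocal to reassign counter = 4.
Step 3: result = 4

The answer is 4.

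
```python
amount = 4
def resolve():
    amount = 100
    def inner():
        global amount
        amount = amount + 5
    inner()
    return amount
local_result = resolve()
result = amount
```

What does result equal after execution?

Step 1: Global amount = 4. resolve() creates local amount = 100.
Step 2: inner() declares global amount and adds 5: global amount = 4 + 5 = 9.
Step 3: resolve() returns its local amount = 100 (unaffected by inner).
Step 4: result = global amount = 9

The answer is 9.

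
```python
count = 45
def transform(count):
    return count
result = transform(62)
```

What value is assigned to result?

Step 1: Global count = 45.
Step 2: transform(62) takes parameter count = 62, which shadows the global.
Step 3: result = 62

The answer is 62.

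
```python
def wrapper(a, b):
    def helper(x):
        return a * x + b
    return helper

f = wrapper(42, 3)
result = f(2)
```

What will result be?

Step 1: wrapper(42, 3) captures a = 42, b = 3.
Step 2: f(2) computes 42 * 2 + 3 = 87.
Step 3: result = 87

The answer is 87.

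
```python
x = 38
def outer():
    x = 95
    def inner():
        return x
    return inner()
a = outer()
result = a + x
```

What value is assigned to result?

Step 1: outer() has local x = 95. inner() reads from enclosing.
Step 2: outer() returns 95. Global x = 38 unchanged.
Step 3: result = 95 + 38 = 133

The answer is 133.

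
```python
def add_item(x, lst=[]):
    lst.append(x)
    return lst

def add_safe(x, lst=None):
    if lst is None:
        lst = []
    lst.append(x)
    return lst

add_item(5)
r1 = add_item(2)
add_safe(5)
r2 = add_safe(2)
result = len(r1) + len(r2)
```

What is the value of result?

Step 1: add_item shares mutable default: after 2 calls, lst = [5, 2], len = 2.
Step 2: add_safe creates fresh list each time: r2 = [2], len = 1.
Step 3: result = 2 + 1 = 3

The answer is 3.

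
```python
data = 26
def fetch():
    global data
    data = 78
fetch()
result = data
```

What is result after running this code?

Step 1: data = 26 globally.
Step 2: fetch() declares global data and sets it to 78.
Step 3: After fetch(), global data = 78. result = 78

The answer is 78.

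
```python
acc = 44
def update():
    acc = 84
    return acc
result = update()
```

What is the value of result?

Step 1: Global acc = 44.
Step 2: update() creates local acc = 84, shadowing the global.
Step 3: Returns local acc = 84. result = 84

The answer is 84.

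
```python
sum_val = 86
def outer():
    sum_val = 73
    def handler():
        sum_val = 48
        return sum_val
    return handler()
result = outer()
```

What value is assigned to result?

Step 1: Three scopes define sum_val: global (86), outer (73), handler (48).
Step 2: handler() has its own local sum_val = 48, which shadows both enclosing and global.
Step 3: result = 48 (local wins in LEGB)

The answer is 48.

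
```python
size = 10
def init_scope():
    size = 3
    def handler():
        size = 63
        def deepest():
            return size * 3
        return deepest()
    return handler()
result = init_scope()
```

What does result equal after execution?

Step 1: deepest() looks up size through LEGB: not local, finds size = 63 in enclosing handler().
Step 2: Returns 63 * 3 = 189.
Step 3: result = 189

The answer is 189.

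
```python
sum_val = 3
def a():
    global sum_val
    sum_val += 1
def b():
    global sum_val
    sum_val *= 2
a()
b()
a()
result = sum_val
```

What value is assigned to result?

Step 1: sum_val = 3.
Step 2: a(): sum_val = 3 + 1 = 4.
Step 3: b(): sum_val = 4 * 2 = 8.
Step 4: a(): sum_val = 8 + 1 = 9

The answer is 9.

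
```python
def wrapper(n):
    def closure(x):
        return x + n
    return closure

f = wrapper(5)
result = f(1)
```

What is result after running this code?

Step 1: wrapper(5) creates a closure that captures n = 5.
Step 2: f(1) calls the closure with x = 1, returning 1 + 5 = 6.
Step 3: result = 6

The answer is 6.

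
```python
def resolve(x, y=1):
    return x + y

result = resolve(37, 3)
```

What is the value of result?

Step 1: resolve(37, 3) overrides default y with 3.
Step 2: Returns 37 + 3 = 40.
Step 3: result = 40

The answer is 40.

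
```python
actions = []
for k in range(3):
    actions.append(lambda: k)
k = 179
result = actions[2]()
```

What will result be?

Step 1: Lambdas capture the variable k by reference, not by value.
Step 2: After the loop, k is reassigned to 179.
Step 3: actions[2]() looks up the current k = 179. result = 179

The answer is 179.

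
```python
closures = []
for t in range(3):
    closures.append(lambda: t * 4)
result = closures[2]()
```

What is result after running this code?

Step 1: All lambdas reference the same variable t (late binding).
Step 2: After the loop, t = 2. Every lambda returns t * 4.
Step 3: closures[2]() = 2 * 4 = 8

The answer is 8.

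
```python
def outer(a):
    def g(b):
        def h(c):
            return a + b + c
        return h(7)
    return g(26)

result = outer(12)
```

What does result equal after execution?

Step 1: a = 12, b = 26, c = 7 across three nested scopes.
Step 2: h() accesses all three via LEGB rule.
Step 3: result = 12 + 26 + 7 = 45

The answer is 45.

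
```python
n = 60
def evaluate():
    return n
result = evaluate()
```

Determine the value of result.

Step 1: n = 60 is defined in the global scope.
Step 2: evaluate() looks up n. No local n exists, so Python checks the global scope via LEGB rule and finds n = 60.
Step 3: result = 60

The answer is 60.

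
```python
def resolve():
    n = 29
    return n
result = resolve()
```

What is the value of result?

Step 1: resolve() defines n = 29 in its local scope.
Step 2: return n finds the local variable n = 29.
Step 3: result = 29

The answer is 29.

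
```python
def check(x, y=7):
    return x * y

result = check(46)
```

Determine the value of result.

Step 1: check(46) uses default y = 7.
Step 2: Returns 46 * 7 = 322.
Step 3: result = 322

The answer is 322.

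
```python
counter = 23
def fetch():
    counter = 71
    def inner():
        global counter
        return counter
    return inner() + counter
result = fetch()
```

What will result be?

Step 1: Global counter = 23. fetch() shadows with local counter = 71.
Step 2: inner() uses global keyword, so inner() returns global counter = 23.
Step 3: fetch() returns 23 + 71 = 94

The answer is 94.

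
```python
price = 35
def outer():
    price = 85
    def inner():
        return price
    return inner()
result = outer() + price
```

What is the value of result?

Step 1: Global price = 35. outer() shadows with price = 85.
Step 2: inner() returns enclosing price = 85. outer() = 85.
Step 3: result = 85 + global price (35) = 120

The answer is 120.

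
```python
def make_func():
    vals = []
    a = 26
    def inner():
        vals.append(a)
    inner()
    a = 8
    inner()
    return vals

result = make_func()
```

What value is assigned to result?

Step 1: a = 26. inner() appends current a to vals.
Step 2: First inner(): appends 26. Then a = 8.
Step 3: Second inner(): appends 8 (closure sees updated a). result = [26, 8]

The answer is [26, 8].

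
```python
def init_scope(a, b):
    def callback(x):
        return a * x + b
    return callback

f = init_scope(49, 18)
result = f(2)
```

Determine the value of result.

Step 1: init_scope(49, 18) captures a = 49, b = 18.
Step 2: f(2) computes 49 * 2 + 18 = 116.
Step 3: result = 116

The answer is 116.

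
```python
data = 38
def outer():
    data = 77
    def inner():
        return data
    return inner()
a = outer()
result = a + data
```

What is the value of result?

Step 1: outer() has local data = 77. inner() reads from enclosing.
Step 2: outer() returns 77. Global data = 38 unchanged.
Step 3: result = 77 + 38 = 115

The answer is 115.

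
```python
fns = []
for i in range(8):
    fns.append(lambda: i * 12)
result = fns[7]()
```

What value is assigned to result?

Step 1: All lambdas reference the same variable i (late binding).
Step 2: After the loop, i = 7. Every lambda returns i * 12.
Step 3: fns[7]() = 7 * 12 = 84

The answer is 84.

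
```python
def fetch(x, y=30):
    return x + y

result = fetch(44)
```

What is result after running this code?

Step 1: fetch(44) uses default y = 30.
Step 2: Returns 44 + 30 = 74.
Step 3: result = 74

The answer is 74.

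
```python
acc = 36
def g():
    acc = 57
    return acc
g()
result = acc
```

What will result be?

Step 1: acc = 36 globally.
Step 2: g() creates a LOCAL acc = 57 (no global keyword!).
Step 3: The global acc is unchanged. result = 36

The answer is 36.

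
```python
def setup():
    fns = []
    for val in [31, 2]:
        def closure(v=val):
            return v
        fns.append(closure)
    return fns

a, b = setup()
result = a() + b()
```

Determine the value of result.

Step 1: Default argument v=val captures val at each iteration.
Step 2: a() returns 31 (captured at first iteration), b() returns 2 (captured at second).
Step 3: result = 31 + 2 = 33

The answer is 33.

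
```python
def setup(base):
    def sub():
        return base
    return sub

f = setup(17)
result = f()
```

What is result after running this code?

Step 1: setup(17) creates closure capturing base = 17.
Step 2: f() returns the captured base = 17.
Step 3: result = 17

The answer is 17.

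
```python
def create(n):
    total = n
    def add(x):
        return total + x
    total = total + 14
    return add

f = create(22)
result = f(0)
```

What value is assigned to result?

Step 1: create(22) sets total = 22, then total = 22 + 14 = 36.
Step 2: Closures capture by reference, so add sees total = 36.
Step 3: f(0) returns 36 + 0 = 36

The answer is 36.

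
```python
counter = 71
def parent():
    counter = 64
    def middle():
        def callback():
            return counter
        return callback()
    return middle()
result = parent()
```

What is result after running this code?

Step 1: parent() defines counter = 64. middle() and callback() have no local counter.
Step 2: callback() checks local (none), enclosing middle() (none), enclosing parent() and finds counter = 64.
Step 3: result = 64

The answer is 64.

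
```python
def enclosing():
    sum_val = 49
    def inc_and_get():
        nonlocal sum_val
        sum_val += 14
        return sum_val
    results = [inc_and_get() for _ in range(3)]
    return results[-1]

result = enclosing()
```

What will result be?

Step 1: sum_val = 49.
Step 2: Three calls to inc_and_get(), each adding 14.
Step 3: Last value = 49 + 14 * 3 = 91

The answer is 91.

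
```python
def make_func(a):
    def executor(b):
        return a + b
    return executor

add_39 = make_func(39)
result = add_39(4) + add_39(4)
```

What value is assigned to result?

Step 1: add_39 captures a = 39.
Step 2: add_39(4) = 39 + 4 = 43, called twice.
Step 3: result = 43 + 43 = 86

The answer is 86.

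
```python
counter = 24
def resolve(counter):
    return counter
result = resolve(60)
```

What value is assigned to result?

Step 1: Global counter = 24.
Step 2: resolve(60) takes parameter counter = 60, which shadows the global.
Step 3: result = 60

The answer is 60.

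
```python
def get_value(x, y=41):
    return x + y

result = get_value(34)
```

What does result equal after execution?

Step 1: get_value(34) uses default y = 41.
Step 2: Returns 34 + 41 = 75.
Step 3: result = 75

The answer is 75.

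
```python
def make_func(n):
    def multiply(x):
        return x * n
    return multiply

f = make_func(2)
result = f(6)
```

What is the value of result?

Step 1: make_func(2) returns multiply closure with n = 2.
Step 2: f(6) computes 6 * 2 = 12.
Step 3: result = 12

The answer is 12.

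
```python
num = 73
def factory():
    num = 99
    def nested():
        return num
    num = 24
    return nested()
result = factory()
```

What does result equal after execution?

Step 1: factory() sets num = 99, then later num = 24.
Step 2: nested() is called after num is reassigned to 24. Closures capture variables by reference, not by value.
Step 3: result = 24

The answer is 24.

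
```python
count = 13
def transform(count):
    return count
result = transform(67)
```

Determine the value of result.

Step 1: Global count = 13.
Step 2: transform(67) takes parameter count = 67, which shadows the global.
Step 3: result = 67

The answer is 67.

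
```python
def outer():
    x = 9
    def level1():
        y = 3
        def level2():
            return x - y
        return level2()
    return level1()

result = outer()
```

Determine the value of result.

Step 1: x = 9 in outer. y = 3 in level1.
Step 2: level2() reads x = 9 and y = 3 from enclosing scopes.
Step 3: result = 9 - 3 = 6

The answer is 6.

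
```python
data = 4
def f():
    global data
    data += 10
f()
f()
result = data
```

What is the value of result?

Step 1: data = 4.
Step 2: First f(): data = 4 + 10 = 14.
Step 3: Second f(): data = 14 + 10 = 24. result = 24

The answer is 24.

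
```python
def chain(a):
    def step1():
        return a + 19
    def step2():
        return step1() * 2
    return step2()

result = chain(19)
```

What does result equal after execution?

Step 1: chain(19) captures a = 19.
Step 2: step2() calls step1() which returns 19 + 19 = 38.
Step 3: step2() returns 38 * 2 = 76

The answer is 76.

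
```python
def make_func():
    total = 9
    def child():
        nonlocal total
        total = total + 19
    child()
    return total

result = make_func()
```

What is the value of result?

Step 1: make_func() sets total = 9.
Step 2: child() uses nonlocal to modify total in make_func's scope: total = 9 + 19 = 28.
Step 3: make_func() returns the modified total = 28

The answer is 28.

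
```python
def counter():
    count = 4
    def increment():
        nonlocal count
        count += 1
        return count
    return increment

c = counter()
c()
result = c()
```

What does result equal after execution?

Step 1: counter() creates closure with count = 4.
Step 2: Each c() call increments count via nonlocal. After 2 calls: 4 + 2 = 6.
Step 3: result = 6

The answer is 6.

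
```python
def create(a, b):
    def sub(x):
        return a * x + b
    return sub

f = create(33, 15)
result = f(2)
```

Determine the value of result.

Step 1: create(33, 15) captures a = 33, b = 15.
Step 2: f(2) computes 33 * 2 + 15 = 81.
Step 3: result = 81

The answer is 81.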